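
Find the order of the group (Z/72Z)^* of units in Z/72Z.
(Z/72Z)^* consists of the classes a with gcd(a, 72) = 1, so its order is φ(72). φ is multiplicative, with φ(p^e) = p^e − p^(e−1). Factorise 72 = 2^3 · 3^2. Then
  φ(72) = (2^3 − 2^2) · (3^2 − 3^1) = 4 · 6 = 24.
Thus |(Z/72Z)^*| = 24.

Final answer: |(Z/72Z)^*| = 24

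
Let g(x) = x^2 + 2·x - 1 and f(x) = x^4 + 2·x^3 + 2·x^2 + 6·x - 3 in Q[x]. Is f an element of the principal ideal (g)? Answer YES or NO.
In Q[x] the ideal (g) consists of all multiples of g, so f ∈ (g) iff g | f, i.e. iff the remainder of f on division by g is 0. Divide f by g (g is monic, so eliminate the leading term of the running remainder at each step):
  leading term x^4: subtract (x^2)·g(x) = x^4 + 2·x^3 - x^2, leaving 3·x^2 + 6·x - 3
  leading term 3·x^2: subtract (3)·g(x) = 3·x^2 + 6·x - 3, leaving 0
The remainder is 0, so f(x) = g(x) · h(x) with h(x) = x^2 + 3. Hence g | f, i.e. f ∈ (g).

Final answer: YES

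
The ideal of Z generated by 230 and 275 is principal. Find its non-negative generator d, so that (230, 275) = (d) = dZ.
(230, 275) = (5); d = 5

In the PID Z, (a, b) is generated by gcd(a, b). Compute gcd(275, 230) with the extended Euclidean algorithm, tracking rows (r, s, t) with s·275 + t·230 = r:
  row A: (275, 1, 0)   [1·275 + 0·230 = 275]
  row B: (230, 0, 1)   [0·275 + 1·230 = 230]
  275 = 1·230 + 45   → row C = row A − 1·row B = (45, 1, −1)   [check: 1·275 − 1·230 = 45]
  230 = 5·45 + 5   → row D = row B − 5·row C = (5, −5, 6)   [check: −5·275 + 6·230 = 5]
  45 = 9·5 + 0   → remainder 0, stop. gcd = 5 (last nonzero row D).
So gcd(230, 275) = 5, with Bézout identity −5·275 + 6·230 = 5. Containment (⊇): the Bézout identity exhibits 5 as an element of (230, 275), giving (5) ⊆ (230, 275). Containment (⊆): since 5 | 230 and 5 | 275 (230 = 5·46, 275 = 5·55), every Z-linear combination of 230 and 275 is divisible by 5, so (230, 275) ⊆ (5). Therefore (230, 275) = (5), d = 5.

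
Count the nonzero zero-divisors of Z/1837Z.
Z/1837Z has 176 nonzero zero-divisors

In Z/1837Z each nonzero element is either a unit (gcd with 1837 is 1) or a zero-divisor (gcd > 1). The number of units is φ(1837): factorise 1837 = 11 · 167, so φ(1837) = (11 − 1) · (167 − 1) = 10 · 166 = 1660. The nonzero elements number 1837 − 1 = 1836. Hence the nonzero zero-divisors number 1836 − 1660 = 176.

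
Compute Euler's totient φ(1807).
φ is multiplicative, with φ(p^e) = p^e − p^(e−1). Factorise 1807 = 13 · 139. Then
  φ(1807) = (13 − 1) · (139 − 1) = 12 · 138 = 1656.

Final answer: φ(1807) = 1656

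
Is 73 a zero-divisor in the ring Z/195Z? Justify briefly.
NO

gcd(73, 195) = 1, so 73 is a unit in Z/195Z (it has a multiplicative inverse). A unit cannot be a zero-divisor: if 73·b ≡ 0 then multiplying both sides by 73^(−1) gives b ≡ 0. So 73 is not a zero-divisor.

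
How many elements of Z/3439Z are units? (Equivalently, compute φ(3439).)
An element a ∈ Z/3439Z is a unit iff gcd(a, 3439) = 1, so the number of units is φ(3439). φ is multiplicative, with φ(p^e) = p^e − p^(e−1). Factorise 3439 = 19 · 181. Then
  φ(3439) = (19 − 1) · (181 − 1) = 18 · 180 = 3240.

Final answer: Z/3439Z has φ(3439) = 3240 units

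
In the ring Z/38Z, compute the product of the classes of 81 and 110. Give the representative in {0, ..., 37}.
Reduce the factors first: 81 ≡ 5, 110 ≡ 34 (mod 38), so 81 · 110 ≡ 5 · 34 (mod 38). 5 · 34 = 170. Dividing by 38: 170 = 4·38 + 18. So (81 · 110) mod 38 = 18.

Final answer: 18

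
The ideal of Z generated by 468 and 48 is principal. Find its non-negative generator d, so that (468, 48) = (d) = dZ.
(468, 48) = (12); d = 12

In the PID Z, (a, b) is generated by gcd(a, b). Compute gcd(468, 48) with the extended Euclidean algorithm, tracking rows (r, s, t) with s·468 + t·48 = r:
  row A: (468, 1, 0)   [1·468 + 0·48 = 468]
  row B: (48, 0, 1)   [0·468 + 1·48 = 48]
  468 = 9·48 + 36   → row C = row A − 9·row B = (36, 1, −9)   [check: 1·468 − 9·48 = 36]
  48 = 1·36 + 12   → row D = row B − 1·row C = (12, −1, 10)   [check: −1·468 + 10·48 = 12]
  36 = 3·12 + 0   → remainder 0, stop. gcd = 12 (last nonzero row D).
So gcd(468, 48) = 12, with Bézout identity −1·468 + 10·48 = 12. Containment (⊇): the Bézout identity exhibits 12 as an element of (468, 48), giving (12) ⊆ (468, 48). Containment (⊆): since 12 | 468 and 12 | 48 (468 = 12·39, 48 = 12·4), every Z-linear combination of 468 and 48 is divisible by 12, so (468, 48) ⊆ (12). Therefore (468, 48) = (12), d = 12.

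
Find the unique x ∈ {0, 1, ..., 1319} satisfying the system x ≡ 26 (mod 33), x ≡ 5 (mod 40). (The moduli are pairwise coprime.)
x ≡ 125 (mod 1320); the representative in [0, 1320) is 125

The moduli 33, 40 are pairwise coprime, so by the CRT there is a unique solution mod 33·40 = 1320.
Solve by successive substitution. Start with x ≡ 26 (mod 33).
  Combine with x ≡ 5 (mod 40): write x = 26 + 33·t and require 26 + 33·t ≡ 5 (mod 40), i.e. 33·t ≡ 5 − 26 ≡ 19 (mod 40). Since 33^(−1) ≡ 17 (mod 40), t ≡ 17·19 ≡ 3 (mod 40). So x ≡ 26 + 33·3 = 125 (mod 1320).
Unique solution in [0, 1320): x = 125.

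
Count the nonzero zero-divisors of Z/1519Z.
In Z/1519Z each nonzero element is either a unit (gcd with 1519 is 1) or a zero-divisor (gcd > 1). The number of units is φ(1519): factorise 1519 = 7^2 · 31, so φ(1519) = (7^2 − 7^1) · (31 − 1) = 42 · 30 = 1260. The nonzero elements number 1519 − 1 = 1518. Hence the nonzero zero-divisors number 1518 − 1260 = 258.

Final answer: Z/1519Z has 258 nonzero zero-divisors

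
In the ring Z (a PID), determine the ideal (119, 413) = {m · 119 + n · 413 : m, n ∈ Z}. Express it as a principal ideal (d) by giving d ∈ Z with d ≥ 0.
In the PID Z, (a, b) is generated by gcd(a, b). Compute gcd(413, 119) with the extended Euclidean algorithm, tracking rows (r, s, t) with s·413 + t·119 = r:
  row A: (413, 1, 0)   [1·413 + 0·119 = 413]
  row B: (119, 0, 1)   [0·413 + 1·119 = 119]
  413 = 3·119 + 56   → row C = row A − 3·row B = (56, 1, −3)   [check: 1·413 − 3·119 = 56]
  119 = 2·56 + 7   → row D = row B − 2·row C = (7, −2, 7)   [check: −2·413 + 7·119 = 7]
  56 = 8·7 + 0   → remainder 0, stop. gcd = 7 (last nonzero row D).
So gcd(119, 413) = 7, with Bézout identity −2·413 + 7·119 = 7. Containment (⊇): the Bézout identity exhibits 7 as an element of (119, 413), giving (7) ⊆ (119, 413). Containment (⊆): since 7 | 119 and 7 | 413 (119 = 7·17, 413 = 7·59), every Z-linear combination of 119 and 413 is divisible by 7, so (119, 413) ⊆ (7). Therefore (119, 413) = (7), d = 7.

Final answer: (119, 413) = (7); d = 7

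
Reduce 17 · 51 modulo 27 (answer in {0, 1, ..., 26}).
3

Reduce the factors first: 51 ≡ 24 (mod 27), so 17 · 51 ≡ 17 · 24 (mod 27). 17 · 24 = 408. Dividing by 27: 408 = 15·27 + 3. So (17 · 51) mod 27 = 3.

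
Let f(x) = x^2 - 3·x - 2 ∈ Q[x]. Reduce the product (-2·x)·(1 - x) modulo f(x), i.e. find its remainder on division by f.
First multiply in Q[x] without reducing: a · b = 2·x^2 - 2·x. Now divide by f(x) = x^2 - 3·x - 2, eliminating the leading term at each step:
  leading term 2·x^2: subtract (2)·f(x) = 2·x^2 - 6·x - 4, leaving 4·x + 4
The degree is now < 2, so this is the remainder. Hence a · b ≡ 4·x + 4 in Q[x]/(f).

Final answer: a · b ≡ 4·x + 4 (mod f(x))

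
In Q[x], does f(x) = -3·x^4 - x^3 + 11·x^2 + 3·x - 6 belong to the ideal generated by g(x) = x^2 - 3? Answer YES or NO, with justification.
YES

In Q[x] the ideal (g) consists of all multiples of g, so f ∈ (g) iff g | f, i.e. iff the remainder of f on division by g is 0. Divide f by g (g is monic, so eliminate the leading term of the running remainder at each step):
  leading term -3·x^4: subtract (-3·x^2)·g(x) = -3·x^4 + 9·x^2, leaving -x^3 + 2·x^2 + 3·x - 6
  leading term -x^3: subtract (-x)·g(x) = -x^3 + 3·x, leaving 2·x^2 - 6
  leading term 2·x^2: subtract (2)·g(x) = 2·x^2 - 6, leaving 0
The remainder is 0, so f(x) = g(x) · h(x) with h(x) = -3·x^2 - x + 2. Hence g | f, i.e. f ∈ (g).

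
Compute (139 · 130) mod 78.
Reduce the factors first: 139 ≡ 61, 130 ≡ 52 (mod 78), so 139 · 130 ≡ 61 · 52 (mod 78). 61 · 52 = 3172. Dividing by 78: 3172 = 40·78 + 52. So (139 · 130) mod 78 = 52.

Final answer: 52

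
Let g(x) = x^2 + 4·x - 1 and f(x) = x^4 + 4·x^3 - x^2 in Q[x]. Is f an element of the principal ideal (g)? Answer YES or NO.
In Q[x] the ideal (g) consists of all multiples of g, so f ∈ (g) iff g | f, i.e. iff the remainder of f on division by g is 0. Divide f by g (g is monic, so eliminate the leading term of the running remainder at each step):
  leading term x^4: subtract (x^2)·g(x) = x^4 + 4·x^3 - x^2, leaving 0
The remainder is 0, so f(x) = g(x) · h(x) with h(x) = x^2. Hence g | f, i.e. f ∈ (g).

Final answer: YES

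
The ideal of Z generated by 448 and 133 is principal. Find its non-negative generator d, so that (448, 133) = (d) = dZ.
In the PID Z, (a, b) is generated by gcd(a, b). Compute gcd(448, 133) with the extended Euclidean algorithm, tracking rows (r, s, t) with s·448 + t·133 = r:
  row A: (448, 1, 0)   [1·448 + 0·133 = 448]
  row B: (133, 0, 1)   [0·448 + 1·133 = 133]
  448 = 3·133 + 49   → row C = row A − 3·row B = (49, 1, −3)   [check: 1·448 − 3·133 = 49]
  133 = 2·49 + 35   → row D = row B − 2·row C = (35, −2, 7)   [check: −2·448 + 7·133 = 35]
  49 = 1·35 + 14   → row E = row C − 1·row D = (14, 3, −10)   [check: 3·448 − 10·133 = 14]
  35 = 2·14 + 7   → row F = row D − 2·row E = (7, −8, 27)   [check: −8·448 + 27·133 = 7]
  14 = 2·7 + 0   → remainder 0, stop. gcd = 7 (last nonzero row F).
So gcd(448, 133) = 7, with Bézout identity −8·448 + 27·133 = 7. Containment (⊇): the Bézout identity exhibits 7 as an element of (448, 133), giving (7) ⊆ (448, 133). Containment (⊆): since 7 | 448 and 7 | 133 (448 = 7·64, 133 = 7·19), every Z-linear combination of 448 and 133 is divisible by 7, so (448, 133) ⊆ (7). Therefore (448, 133) = (7), d = 7.

Final answer: (448, 133) = (7); d = 7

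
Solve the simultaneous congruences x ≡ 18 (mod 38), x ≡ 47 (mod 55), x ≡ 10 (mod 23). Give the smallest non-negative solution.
x ≡ 25402 (mod 48070); the representative in [0, 48070) is 25402

The moduli 38, 55, 23 are pairwise coprime, so by the CRT there is a unique solution mod 38·55·23 = 48070.
Solve by successive substitution. Start with x ≡ 18 (mod 38).
  Combine with x ≡ 47 (mod 55): write x = 18 + 38·t and require 18 + 38·t ≡ 47 (mod 55), i.e. 38·t ≡ 47 − 18 ≡ 29 (mod 55). Since 38^(−1) ≡ 42 (mod 55), t ≡ 42·29 ≡ 8 (mod 55). So x ≡ 18 + 38·8 = 322 (mod 2090).
  Combine with x ≡ 10 (mod 23): write x = 322 + 2090·t and require 322 + 2090·t ≡ 10 (mod 23), i.e. 2090·t ≡ 10 − 322 ≡ 10 (mod 23). Since 2090^(−1) ≡ 15 (mod 23) (2090 ≡ 20 (mod 23)), t ≡ 15·10 ≡ 12 (mod 23). So x ≡ 322 + 2090·12 = 25402 (mod 48070).
Unique solution in [0, 48070): x = 25402.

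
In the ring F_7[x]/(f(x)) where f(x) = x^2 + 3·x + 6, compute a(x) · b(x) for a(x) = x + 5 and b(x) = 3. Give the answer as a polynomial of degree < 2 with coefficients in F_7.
Multiply as integer polynomials: a · b = 3·x + 15. Reducing coefficients mod 7: a · b ≡ 3·x + 1. This already has degree < 2, so no reduction by f is needed. Hence a · b ≡ 3·x + 1 in F_7[x]/(f).

Final answer: a · b ≡ 3·x + 1 (mod f(x))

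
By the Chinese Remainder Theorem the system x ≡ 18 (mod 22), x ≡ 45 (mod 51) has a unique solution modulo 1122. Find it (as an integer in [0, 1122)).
x ≡ 810 (mod 1122); the representative in [0, 1122) is 810

The moduli 22, 51 are pairwise coprime, so by the CRT there is a unique solution mod 22·51 = 1122.
Solve by successive substitution. Start with x ≡ 18 (mod 22).
  Combine with x ≡ 45 (mod 51): write x = 18 + 22·t and require 18 + 22·t ≡ 45 (mod 51), i.e. 22·t ≡ 45 − 18 ≡ 27 (mod 51). Since 22^(−1) ≡ 7 (mod 51), t ≡ 7·27 ≡ 36 (mod 51). So x ≡ 18 + 22·36 = 810 (mod 1122).
Unique solution in [0, 1122): x = 810.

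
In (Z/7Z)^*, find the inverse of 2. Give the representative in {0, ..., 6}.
Apply the extended Euclidean algorithm to (7, 2), tracking rows (r, s, t) with s·7 + t·2 = r. Each division r_prev = q·r_cur + r_new produces the new row as (previous row) − q·(current row):
  row A: (7, 1, 0)   [1·7 + 0·2 = 7]
  row B: (2, 0, 1)   [0·7 + 1·2 = 2]
  7 = 3·2 + 1   → row C = row A − 3·row B = (1, 1, −3)   [check: 1·7 − 3·2 = 1]
  2 = 2·1 + 0   → remainder 0, stop. gcd = 1 (last nonzero row C).
The gcd is 1, so 2 is invertible mod 7. The last nonzero row gives 1·7 − 3·2 = 1, so t = −3. So 2^(−1) ≡ −3 ≡ 4 (mod 7). Verify: 2 · 4 = 8 ≡ 1 (mod 7). ✓

Final answer: 2^(−1) ≡ 4 (mod 7)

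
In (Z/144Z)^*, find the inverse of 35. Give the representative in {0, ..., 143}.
35^(−1) ≡ 107 (mod 144)

Apply the extended Euclidean algorithm to (144, 35), tracking rows (r, s, t) with s·144 + t·35 = r. Each division r_prev = q·r_cur + r_new produces the new row as (previous row) − q·(current row):
  row A: (144, 1, 0)   [1·144 + 0·35 = 144]
  row B: (35, 0, 1)   [0·144 + 1·35 = 35]
  144 = 4·35 + 4   → row C = row A − 4·row B = (4, 1, −4)   [check: 1·144 − 4·35 = 4]
  35 = 8·4 + 3   → row D = row B − 8·row C = (3, −8, 33)   [check: −8·144 + 33·35 = 3]
  4 = 1·3 + 1   → row E = row C − 1·row D = (1, 9, −37)   [check: 9·144 − 37·35 = 1]
  3 = 3·1 + 0   → remainder 0, stop. gcd = 1 (last nonzero row E).
The gcd is 1, so 35 is invertible mod 144. The last nonzero row gives 9·144 − 37·35 = 1, so t = −37. So 35^(−1) ≡ −37 ≡ 107 (mod 144). Verify: 35 · 107 = 3745 ≡ 1 (mod 144). ✓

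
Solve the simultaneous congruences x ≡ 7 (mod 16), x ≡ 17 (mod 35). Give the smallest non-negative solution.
x ≡ 87 (mod 560); the representative in [0, 560) is 87

The moduli 16, 35 are pairwise coprime, so by the CRT there is a unique solution mod 16·35 = 560.
Solve by successive substitution. Start with x ≡ 7 (mod 16).
  Combine with x ≡ 17 (mod 35): write x = 7 + 16·t and require 7 + 16·t ≡ 17 (mod 35), i.e. 16·t ≡ 17 − 7 ≡ 10 (mod 35). Since 16^(−1) ≡ 11 (mod 35), t ≡ 11·10 ≡ 5 (mod 35). So x ≡ 7 + 16·5 = 87 (mod 560).
Unique solution in [0, 560): x = 87.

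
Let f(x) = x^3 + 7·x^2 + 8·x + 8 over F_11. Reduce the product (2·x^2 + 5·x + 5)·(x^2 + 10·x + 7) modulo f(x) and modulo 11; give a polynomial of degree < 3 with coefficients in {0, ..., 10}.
Multiply as integer polynomials: a · b = 2·x^4 + 25·x^3 + 69·x^2 + 85·x + 35. Reducing coefficients mod 11: a · b ≡ 2·x^4 + 3·x^3 + 3·x^2 + 8·x + 2. Now divide by f(x) = x^3 + 7·x^2 + 8·x + 8 in F_11[x], eliminating the leading term at each step:
  leading term 2·x^4: subtract (2·x)·f(x) = 2·x^4 + 3·x^3 + 5·x^2 + 5·x, leaving 9·x^2 + 3·x + 2 (coefficients mod 11)
The degree is now < 3, so this is the remainder. Hence a · b ≡ 9·x^2 + 3·x + 2 in F_11[x]/(f).

Final answer: a · b ≡ 9·x^2 + 3·x + 2 (mod f(x))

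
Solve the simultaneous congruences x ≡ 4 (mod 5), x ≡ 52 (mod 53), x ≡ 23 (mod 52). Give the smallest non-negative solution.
x ≡ 9539 (mod 13780); the representative in [0, 13780) is 9539

The moduli 5, 53, 52 are pairwise coprime, so by the CRT there is a unique solution mod 5·53·52 = 13780.
Solve by successive substitution. Start with x ≡ 4 (mod 5).
  Combine with x ≡ 52 (mod 53): write x = 4 + 5·t and require 4 + 5·t ≡ 52 (mod 53), i.e. 5·t ≡ 52 − 4 ≡ 48 (mod 53). Since 5^(−1) ≡ 32 (mod 53), t ≡ 32·48 ≡ 52 (mod 53). So x ≡ 4 + 5·52 = 264 (mod 265).
  Combine with x ≡ 23 (mod 52): write x = 264 + 265·t and require 264 + 265·t ≡ 23 (mod 52), i.e. 265·t ≡ 23 − 264 ≡ 19 (mod 52). Since 265^(−1) ≡ 21 (mod 52) (265 ≡ 5 (mod 52)), t ≡ 21·19 ≡ 35 (mod 52). So x ≡ 264 + 265·35 = 9539 (mod 13780).
Unique solution in [0, 13780): x = 9539.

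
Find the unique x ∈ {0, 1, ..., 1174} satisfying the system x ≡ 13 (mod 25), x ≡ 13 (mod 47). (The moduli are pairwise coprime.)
The moduli 25, 47 are pairwise coprime, so by the CRT there is a unique solution mod 25·47 = 1175.
Solve by successive substitution. Start with x ≡ 13 (mod 25).
  Combine with x ≡ 13 (mod 47): write x = 13 + 25·t and require 13 + 25·t ≡ 13 (mod 47), i.e. 25·t ≡ 13 − 13 ≡ 0 (mod 47). Since 25^(−1) ≡ 32 (mod 47), t ≡ 32·0 ≡ 0 (mod 47). So x ≡ 13 + 25·0 = 13 (mod 1175).
Unique solution in [0, 1175): x = 13.

Final answer: x ≡ 13 (mod 1175); the representative in [0, 1175) is 13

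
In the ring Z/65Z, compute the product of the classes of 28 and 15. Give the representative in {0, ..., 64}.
30

Both factors are already reduced mod 65. 28 · 15 = 420. Dividing by 65: 420 = 6·65 + 30. So (28 · 15) mod 65 = 30.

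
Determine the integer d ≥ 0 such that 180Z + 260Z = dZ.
In the PID Z, (a, b) is generated by gcd(a, b). Compute gcd(260, 180) with the extended Euclidean algorithm, tracking rows (r, s, t) with s·260 + t·180 = r:
  row A: (260, 1, 0)   [1·260 + 0·180 = 260]
  row B: (180, 0, 1)   [0·260 + 1·180 = 180]
  260 = 1·180 + 80   → row C = row A − 1·row B = (80, 1, −1)   [check: 1·260 − 1·180 = 80]
  180 = 2·80 + 20   → row D = row B − 2·row C = (20, −2, 3)   [check: −2·260 + 3·180 = 20]
  80 = 4·20 + 0   → remainder 0, stop. gcd = 20 (last nonzero row D).
So gcd(180, 260) = 20, with Bézout identity −2·260 + 3·180 = 20. Containment (⊇): the Bézout identity exhibits 20 as an element of (180, 260), giving (20) ⊆ (180, 260). Containment (⊆): since 20 | 180 and 20 | 260 (180 = 20·9, 260 = 20·13), every Z-linear combination of 180 and 260 is divisible by 20, so (180, 260) ⊆ (20). Therefore (180, 260) = (20), d = 20.

Final answer: (180, 260) = (20); d = 20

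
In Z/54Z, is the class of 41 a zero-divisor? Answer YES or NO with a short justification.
gcd(41, 54) = 1, so 41 is a unit in Z/54Z (it has a multiplicative inverse). A unit cannot be a zero-divisor: if 41·b ≡ 0 then multiplying both sides by 41^(−1) gives b ≡ 0. So 41 is not a zero-divisor.

Final answer: NO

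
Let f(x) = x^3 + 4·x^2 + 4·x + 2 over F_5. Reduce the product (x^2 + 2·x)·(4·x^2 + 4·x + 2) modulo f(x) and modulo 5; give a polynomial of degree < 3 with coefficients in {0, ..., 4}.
Multiply as integer polynomials: a · b = 4·x^4 + 12·x^3 + 10·x^2 + 4·x. Reducing coefficients mod 5: a · b ≡ 4·x^4 + 2·x^3 + 4·x. Now divide by f(x) = x^3 + 4·x^2 + 4·x + 2 in F_5[x], eliminating the leading term at each step:
  leading term 4·x^4: subtract (4·x)·f(x) = 4·x^4 + x^3 + x^2 + 3·x, leaving x^3 + 4·x^2 + x (coefficients mod 5)
  leading term x^3: subtract (1)·f(x) = x^3 + 4·x^2 + 4·x + 2, leaving 2·x + 3 (coefficients mod 5)
The degree is now < 3, so this is the remainder. Hence a · b ≡ 2·x + 3 in F_5[x]/(f).

Final answer: a · b ≡ 2·x + 3 (mod f(x))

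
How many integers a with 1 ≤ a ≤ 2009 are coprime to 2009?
1680

The number of a ∈ {1, ..., 2009} with gcd(a, 2009) = 1 is by definition Euler's totient φ(2009). φ is multiplicative, with φ(p^e) = p^e − p^(e−1). Factorise 2009 = 7^2 · 41. Then
  φ(2009) = (7^2 − 7^1) · (41 − 1) = 42 · 40 = 1680.
So there are 1680 such integers.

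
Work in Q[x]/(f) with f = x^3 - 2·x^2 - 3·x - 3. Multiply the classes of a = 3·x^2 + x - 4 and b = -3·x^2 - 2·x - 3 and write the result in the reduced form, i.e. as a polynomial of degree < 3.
a · b ≡ -80·x^2 - 103·x - 69 (mod f(x))

First multiply in Q[x] without reducing: a · b = -9·x^4 - 9·x^3 + x^2 + 5·x + 12. Now divide by f(x) = x^3 - 2·x^2 - 3·x - 3, eliminating the leading term at each step:
  leading term -9·x^4: subtract (-9·x)·f(x) = -9·x^4 + 18·x^3 + 27·x^2 + 27·x, leaving -27·x^3 - 26·x^2 - 22·x + 12
  leading term -27·x^3: subtract (-27)·f(x) = -27·x^3 + 54·x^2 + 81·x + 81, leaving -80·x^2 - 103·x - 69
The degree is now < 3, so this is the remainder. Hence a · b ≡ -80·x^2 - 103·x - 69 in Q[x]/(f).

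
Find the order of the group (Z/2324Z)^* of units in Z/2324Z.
|(Z/2324Z)^*| = 984

(Z/2324Z)^* consists of the classes a with gcd(a, 2324) = 1, so its order is φ(2324). φ is multiplicative, with φ(p^e) = p^e − p^(e−1). Factorise 2324 = 2^2 · 7 · 83. Then
  φ(2324) = (2^2 − 2^1) · (7 − 1) · (83 − 1) = 2 · 6 · 82 = 984.
Thus |(Z/2324Z)^*| = 984.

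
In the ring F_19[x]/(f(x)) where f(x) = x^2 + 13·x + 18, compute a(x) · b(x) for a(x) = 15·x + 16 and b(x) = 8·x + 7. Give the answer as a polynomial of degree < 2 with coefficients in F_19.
a · b ≡ 3·x + 4 (mod f(x))

Multiply as integer polynomials: a · b = 120·x^2 + 233·x + 112. Reducing coefficients mod 19: a · b ≡ 6·x^2 + 5·x + 17. Now divide by f(x) = x^2 + 13·x + 18 in F_19[x], eliminating the leading term at each step:
  leading term 6·x^2: subtract (6)·f(x) = 6·x^2 + 2·x + 13, leaving 3·x + 4 (coefficients mod 19)
The degree is now < 2, so this is the remainder. Hence a · b ≡ 3·x + 4 in F_19[x]/(f).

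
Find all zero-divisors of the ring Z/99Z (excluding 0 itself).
nonzero zero-divisors of Z/99Z = {3, 6, 9, 11, 12, 15, 18, 21, 22, 24, 27, 30, 33, 36, 39, 42, 44, 45, 48, 51, 54, 55, 57, 60, 63, 66, 69, 72, 75, 77, 78, 81, 84, 87, 88, 90, 93, 96}

An element a ∈ Z/99Z (with a ≠ 0) is a zero-divisor iff gcd(a, 99) > 1 (because a is a unit precisely when gcd(a, n) = 1, and in Z/nZ every nonzero, non-unit element is a zero-divisor). Scan a = 1, ..., 98 and keep those with gcd(a, 99) > 1:
  gcd(3, 99) = 3, gcd(6, 99) = 3, gcd(9, 99) = 9, gcd(11, 99) = 11, gcd(12, 99) = 3, gcd(15, 99) = 3, gcd(18, 99) = 9, gcd(21, 99) = 3, gcd(22, 99) = 11, gcd(24, 99) = 3, gcd(27, 99) = 9, gcd(30, 99) = 3, gcd(33, 99) = 33, gcd(36, 99) = 9, gcd(39, 99) = 3, gcd(42, 99) = 3, gcd(44, 99) = 11, gcd(45, 99) = 9, gcd(48, 99) = 3, gcd(51, 99) = 3, gcd(54, 99) = 9, gcd(55, 99) = 11, gcd(57, 99) = 3, gcd(60, 99) = 3, gcd(63, 99) = 9, gcd(66, 99) = 33, gcd(69, 99) = 3, gcd(72, 99) = 9, gcd(75, 99) = 3, gcd(77, 99) = 11, gcd(78, 99) = 3, gcd(81, 99) = 9, gcd(84, 99) = 3, gcd(87, 99) = 3, gcd(88, 99) = 11, gcd(90, 99) = 9, gcd(93, 99) = 3, gcd(96, 99) = 3.
All other a ∈ {1, ..., 98} have gcd(a, 99) = 1 and are units. So the nonzero zero-divisors are exactly the 38 values of a appearing in this scan.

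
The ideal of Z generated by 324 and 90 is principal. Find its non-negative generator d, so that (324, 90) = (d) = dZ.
(324, 90) = (18); d = 18

In the PID Z, (a, b) is generated by gcd(a, b). Compute gcd(324, 90) with the extended Euclidean algorithm, tracking rows (r, s, t) with s·324 + t·90 = r:
  row A: (324, 1, 0)   [1·324 + 0·90 = 324]
  row B: (90, 0, 1)   [0·324 + 1·90 = 90]
  324 = 3·90 + 54   → row C = row A − 3·row B = (54, 1, −3)   [check: 1·324 − 3·90 = 54]
  90 = 1·54 + 36   → row D = row B − 1·row C = (36, −1, 4)   [check: −1·324 + 4·90 = 36]
  54 = 1·36 + 18   → row E = row C − 1·row D = (18, 2, −7)   [check: 2·324 − 7·90 = 18]
  36 = 2·18 + 0   → remainder 0, stop. gcd = 18 (last nonzero row E).
So gcd(324, 90) = 18, with Bézout identity 2·324 − 7·90 = 18. Containment (⊇): the Bézout identity exhibits 18 as an element of (324, 90), giving (18) ⊆ (324, 90). Containment (⊆): since 18 | 324 and 18 | 90 (324 = 18·18, 90 = 18·5), every Z-linear combination of 324 and 90 is divisible by 18, so (324, 90) ⊆ (18). Therefore (324, 90) = (18), d = 18.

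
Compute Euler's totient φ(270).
φ(270) = 72

φ is multiplicative, with φ(p^e) = p^e − p^(e−1). Factorise 270 = 2 · 3^3 · 5. Then
  φ(270) = (2 − 1) · (3^3 − 3^2) · (5 − 1) = 1 · 18 · 4 = 72.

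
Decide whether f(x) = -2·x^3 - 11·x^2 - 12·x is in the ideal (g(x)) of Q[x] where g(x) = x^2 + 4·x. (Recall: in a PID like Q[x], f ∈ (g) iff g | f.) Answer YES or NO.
YES

In Q[x] the ideal (g) consists of all multiples of g, so f ∈ (g) iff g | f, i.e. iff the remainder of f on division by g is 0. Divide f by g (g is monic, so eliminate the leading term of the running remainder at each step):
  leading term -2·x^3: subtract (-2·x)·g(x) = -2·x^3 - 8·x^2, leaving -3·x^2 - 12·x
  leading term -3·x^2: subtract (-3)·g(x) = -3·x^2 - 12·x, leaving 0
The remainder is 0, so f(x) = g(x) · h(x) with h(x) = -2·x - 3. Hence g | f, i.e. f ∈ (g).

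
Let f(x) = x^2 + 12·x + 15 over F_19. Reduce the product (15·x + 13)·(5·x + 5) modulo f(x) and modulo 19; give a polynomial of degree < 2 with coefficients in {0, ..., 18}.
a · b ≡ 4 (mod f(x))

Multiply as integer polynomials: a · b = 75·x^2 + 140·x + 65. Reducing coefficients mod 19: a · b ≡ 18·x^2 + 7·x + 8. Now divide by f(x) = x^2 + 12·x + 15 in F_19[x], eliminating the leading term at each step:
  leading term 18·x^2: subtract (18)·f(x) = 18·x^2 + 7·x + 4, leaving 4 (coefficients mod 19)
The degree is now < 2, so this is the remainder. Hence a · b ≡ 4 in F_19[x]/(f).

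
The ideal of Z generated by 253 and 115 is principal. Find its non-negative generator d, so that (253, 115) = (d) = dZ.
(253, 115) = (23); d = 23

In the PID Z, (a, b) is generated by gcd(a, b). Compute gcd(253, 115) with the extended Euclidean algorithm, tracking rows (r, s, t) with s·253 + t·115 = r:
  row A: (253, 1, 0)   [1·253 + 0·115 = 253]
  row B: (115, 0, 1)   [0·253 + 1·115 = 115]
  253 = 2·115 + 23   → row C = row A − 2·row B = (23, 1, −2)   [check: 1·253 − 2·115 = 23]
  115 = 5·23 + 0   → remainder 0, stop. gcd = 23 (last nonzero row C).
So gcd(253, 115) = 23, with Bézout identity 1·253 − 2·115 = 23. Containment (⊇): the Bézout identity exhibits 23 as an element of (253, 115), giving (23) ⊆ (253, 115). Containment (⊆): since 23 | 253 and 23 | 115 (253 = 23·11, 115 = 23·5), every Z-linear combination of 253 and 115 is divisible by 23, so (253, 115) ⊆ (23). Therefore (253, 115) = (23), d = 23.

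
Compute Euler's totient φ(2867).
φ is multiplicative, with φ(p^e) = p^e − p^(e−1). Factorise 2867 = 47 · 61. Then
  φ(2867) = (47 − 1) · (61 − 1) = 46 · 60 = 2760.

Final answer: φ(2867) = 2760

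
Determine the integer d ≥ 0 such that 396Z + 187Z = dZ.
In the PID Z, (a, b) is generated by gcd(a, b). Compute gcd(396, 187) with the extended Euclidean algorithm, tracking rows (r, s, t) with s·396 + t·187 = r:
  row A: (396, 1, 0)   [1·396 + 0·187 = 396]
  row B: (187, 0, 1)   [0·396 + 1·187 = 187]
  396 = 2·187 + 22   → row C = row A − 2·row B = (22, 1, −2)   [check: 1·396 − 2·187 = 22]
  187 = 8·22 + 11   → row D = row B − 8·row C = (11, −8, 17)   [check: −8·396 + 17·187 = 11]
  22 = 2·11 + 0   → remainder 0, stop. gcd = 11 (last nonzero row D).
So gcd(396, 187) = 11, with Bézout identity −8·396 + 17·187 = 11. Containment (⊇): the Bézout identity exhibits 11 as an element of (396, 187), giving (11) ⊆ (396, 187). Containment (⊆): since 11 | 396 and 11 | 187 (396 = 11·36, 187 = 11·17), every Z-linear combination of 396 and 187 is divisible by 11, so (396, 187) ⊆ (11). Therefore (396, 187) = (11), d = 11.

Final answer: (396, 187) = (11); d = 11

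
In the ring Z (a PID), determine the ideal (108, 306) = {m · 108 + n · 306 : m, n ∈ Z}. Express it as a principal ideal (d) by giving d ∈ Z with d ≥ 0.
In the PID Z, (a, b) is generated by gcd(a, b). Compute gcd(306, 108) with the extended Euclidean algorithm, tracking rows (r, s, t) with s·306 + t·108 = r:
  row A: (306, 1, 0)   [1·306 + 0·108 = 306]
  row B: (108, 0, 1)   [0·306 + 1·108 = 108]
  306 = 2·108 + 90   → row C = row A − 2·row B = (90, 1, −2)   [check: 1·306 − 2·108 = 90]
  108 = 1·90 + 18   → row D = row B − 1·row C = (18, −1, 3)   [check: −1·306 + 3·108 = 18]
  90 = 5·18 + 0   → remainder 0, stop. gcd = 18 (last nonzero row D).
So gcd(108, 306) = 18, with Bézout identity −1·306 + 3·108 = 18. Containment (⊇): the Bézout identity exhibits 18 as an element of (108, 306), giving (18) ⊆ (108, 306). Containment (⊆): since 18 | 108 and 18 | 306 (108 = 18·6, 306 = 18·17), every Z-linear combination of 108 and 306 is divisible by 18, so (108, 306) ⊆ (18). Therefore (108, 306) = (18), d = 18.

Final answer: (108, 306) = (18); d = 18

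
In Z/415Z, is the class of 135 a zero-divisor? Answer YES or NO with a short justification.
gcd(135, 415) = 5 > 1, so 135 is not a unit in Z/415Z. In Z/nZ every nonzero non-unit is a zero-divisor: explicitly, take b = 415/gcd = 83 ≠ 0 (mod 415); then 135·83 = 11205 = 27·415, i.e. 135·83 ≡ 0 (mod 415). So 135 is a zero-divisor.

Final answer: YES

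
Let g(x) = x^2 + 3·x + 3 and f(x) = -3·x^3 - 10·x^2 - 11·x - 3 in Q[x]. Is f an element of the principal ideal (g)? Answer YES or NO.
NO

In Q[x] the ideal (g) consists of all multiples of g, so f ∈ (g) iff g | f, i.e. iff the remainder of f on division by g is 0. Divide f by g (g is monic, so eliminate the leading term of the running remainder at each step):
  leading term -3·x^3: subtract (-3·x)·g(x) = -3·x^3 - 9·x^2 - 9·x, leaving -x^2 - 2·x - 3
  leading term -x^2: subtract (-1)·g(x) = -x^2 - 3·x - 3, leaving x
The remainder r(x) = x ≠ 0 (and deg r < deg g), so g ∤ f, i.e. f ∉ (g).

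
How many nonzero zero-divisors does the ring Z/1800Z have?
In Z/1800Z each nonzero element is either a unit (gcd with 1800 is 1) or a zero-divisor (gcd > 1). The number of units is φ(1800): factorise 1800 = 2^3 · 3^2 · 5^2, so φ(1800) = (2^3 − 2^2) · (3^2 − 3^1) · (5^2 − 5^1) = 4 · 6 · 20 = 480. The nonzero elements number 1800 − 1 = 1799. Hence the nonzero zero-divisors number 1799 − 480 = 1319.

Final answer: Z/1800Z has 1319 nonzero zero-divisors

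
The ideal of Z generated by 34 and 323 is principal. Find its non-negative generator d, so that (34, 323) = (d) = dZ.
(34, 323) = (17); d = 17

In the PID Z, (a, b) is generated by gcd(a, b). Compute gcd(323, 34) with the extended Euclidean algorithm, tracking rows (r, s, t) with s·323 + t·34 = r:
  row A: (323, 1, 0)   [1·323 + 0·34 = 323]
  row B: (34, 0, 1)   [0·323 + 1·34 = 34]
  323 = 9·34 + 17   → row C = row A − 9·row B = (17, 1, −9)   [check: 1·323 − 9·34 = 17]
  34 = 2·17 + 0   → remainder 0, stop. gcd = 17 (last nonzero row C).
So gcd(34, 323) = 17, with Bézout identity 1·323 − 9·34 = 17. Containment (⊇): the Bézout identity exhibits 17 as an element of (34, 323), giving (17) ⊆ (34, 323). Containment (⊆): since 17 | 34 and 17 | 323 (34 = 17·2, 323 = 17·19), every Z-linear combination of 34 and 323 is divisible by 17, so (34, 323) ⊆ (17). Therefore (34, 323) = (17), d = 17.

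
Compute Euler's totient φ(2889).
φ is multiplicative, with φ(p^e) = p^e − p^(e−1). Factorise 2889 = 3^3 · 107. Then
  φ(2889) = (3^3 − 3^2) · (107 − 1) = 18 · 106 = 1908.

Final answer: φ(2889) = 1908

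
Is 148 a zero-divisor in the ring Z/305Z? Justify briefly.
NO

gcd(148, 305) = 1, so 148 is a unit in Z/305Z (it has a multiplicative inverse). A unit cannot be a zero-divisor: if 148·b ≡ 0 then multiplying both sides by 148^(−1) gives b ≡ 0. So 148 is not a zero-divisor.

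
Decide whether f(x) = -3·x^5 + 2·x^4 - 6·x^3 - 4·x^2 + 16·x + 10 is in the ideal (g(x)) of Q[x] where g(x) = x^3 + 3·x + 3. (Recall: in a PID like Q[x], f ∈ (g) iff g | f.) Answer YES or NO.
In Q[x] the ideal (g) consists of all multiples of g, so f ∈ (g) iff g | f, i.e. iff the remainder of f on division by g is 0. Divide f by g (g is monic, so eliminate the leading term of the running remainder at each step):
  leading term -3·x^5: subtract (-3·x^2)·g(x) = -3·x^5 - 9·x^3 - 9·x^2, leaving 2·x^4 + 3·x^3 + 5·x^2 + 16·x + 10
  leading term 2·x^4: subtract (2·x)·g(x) = 2·x^4 + 6·x^2 + 6·x, leaving 3·x^3 - x^2 + 10·x + 10
  leading term 3·x^3: subtract (3)·g(x) = 3·x^3 + 9·x + 9, leaving -x^2 + x + 1
The remainder r(x) = -x^2 + x + 1 ≠ 0 (and deg r < deg g), so g ∤ f, i.e. f ∉ (g).

Final answer: NO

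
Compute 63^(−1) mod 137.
Apply the extended Euclidean algorithm to (137, 63), tracking rows (r, s, t) with s·137 + t·63 = r. Each division r_prev = q·r_cur + r_new produces the new row as (previous row) − q·(current row):
  row A: (137, 1, 0)   [1·137 + 0·63 = 137]
  row B: (63, 0, 1)   [0·137 + 1·63 = 63]
  137 = 2·63 + 11   → row C = row A − 2·row B = (11, 1, −2)   [check: 1·137 − 2·63 = 11]
  63 = 5·11 + 8   → row D = row B − 5·row C = (8, −5, 11)   [check: −5·137 + 11·63 = 8]
  11 = 1·8 + 3   → row E = row C − 1·row D = (3, 6, −13)   [check: 6·137 − 13·63 = 3]
  8 = 2·3 + 2   → row F = row D − 2·row E = (2, −17, 37)   [check: −17·137 + 37·63 = 2]
  3 = 1·2 + 1   → row G = row E − 1·row F = (1, 23, −50)   [check: 23·137 − 50·63 = 1]
  2 = 2·1 + 0   → remainder 0, stop. gcd = 1 (last nonzero row G).
The gcd is 1, so 63 is invertible mod 137. The last nonzero row gives 23·137 − 50·63 = 1, so t = −50. So 63^(−1) ≡ −50 ≡ 87 (mod 137). Verify: 63 · 87 = 5481 ≡ 1 (mod 137). ✓

Final answer: 63^(−1) ≡ 87 (mod 137)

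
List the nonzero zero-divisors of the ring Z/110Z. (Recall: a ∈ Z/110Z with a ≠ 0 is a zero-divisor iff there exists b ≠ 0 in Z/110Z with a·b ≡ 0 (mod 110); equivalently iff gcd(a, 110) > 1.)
An element a ∈ Z/110Z (with a ≠ 0) is a zero-divisor iff gcd(a, 110) > 1 (because a is a unit precisely when gcd(a, n) = 1, and in Z/nZ every nonzero, non-unit element is a zero-divisor). Scan a = 1, ..., 109 and keep those with gcd(a, 110) > 1:
  gcd(2, 110) = 2, gcd(4, 110) = 2, gcd(5, 110) = 5, gcd(6, 110) = 2, gcd(8, 110) = 2, gcd(10, 110) = 10, gcd(11, 110) = 11, gcd(12, 110) = 2, gcd(14, 110) = 2, gcd(15, 110) = 5, gcd(16, 110) = 2, gcd(18, 110) = 2, gcd(20, 110) = 10, gcd(22, 110) = 22, gcd(24, 110) = 2, gcd(25, 110) = 5, gcd(26, 110) = 2, gcd(28, 110) = 2, gcd(30, 110) = 10, gcd(32, 110) = 2, gcd(33, 110) = 11, gcd(34, 110) = 2, gcd(35, 110) = 5, gcd(36, 110) = 2, gcd(38, 110) = 2, gcd(40, 110) = 10, gcd(42, 110) = 2, gcd(44, 110) = 22, gcd(45, 110) = 5, gcd(46, 110) = 2, gcd(48, 110) = 2, gcd(50, 110) = 10, gcd(52, 110) = 2, gcd(54, 110) = 2, gcd(55, 110) = 55, gcd(56, 110) = 2, gcd(58, 110) = 2, gcd(60, 110) = 10, gcd(62, 110) = 2, gcd(64, 110) = 2, gcd(65, 110) = 5, gcd(66, 110) = 22, gcd(68, 110) = 2, gcd(70, 110) = 10, gcd(72, 110) = 2, gcd(74, 110) = 2, gcd(75, 110) = 5, gcd(76, 110) = 2, gcd(77, 110) = 11, gcd(78, 110) = 2, gcd(80, 110) = 10, gcd(82, 110) = 2, gcd(84, 110) = 2, gcd(85, 110) = 5, gcd(86, 110) = 2, gcd(88, 110) = 22, gcd(90, 110) = 10, gcd(92, 110) = 2, gcd(94, 110) = 2, gcd(95, 110) = 5, gcd(96, 110) = 2, gcd(98, 110) = 2, gcd(99, 110) = 11, gcd(100, 110) = 10, gcd(102, 110) = 2, gcd(104, 110) = 2, gcd(105, 110) = 5, gcd(106, 110) = 2, gcd(108, 110) = 2.
All other a ∈ {1, ..., 109} have gcd(a, 110) = 1 and are units. So the nonzero zero-divisors are exactly the 69 values of a appearing in this scan.

Final answer: nonzero zero-divisors of Z/110Z = {2, 4, 5, 6, 8, 10, 11, 12, 14, 15, 16, 18, 20, 22, 24, 25, 26, 28, 30, 32, 33, 34, 35, 36, 38, 40, 42, 44, 45, 46, 48, 50, 52, 54, 55, 56, 58, 60, 62, 64, 65, 66, 68, 70, 72, 74, 75, 76, 77, 78, 80, 82, 84, 85, 86, 88, 90, 92, 94, 95, 96, 98, 99, 100, 102, 104, 105, 106, 108}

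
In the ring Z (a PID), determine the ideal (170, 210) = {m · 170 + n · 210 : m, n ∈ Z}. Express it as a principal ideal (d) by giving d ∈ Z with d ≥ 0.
(170, 210) = (10); d = 10

In the PID Z, (a, b) is generated by gcd(a, b). Compute gcd(210, 170) with the extended Euclidean algorithm, tracking rows (r, s, t) with s·210 + t·170 = r:
  row A: (210, 1, 0)   [1·210 + 0·170 = 210]
  row B: (170, 0, 1)   [0·210 + 1·170 = 170]
  210 = 1·170 + 40   → row C = row A − 1·row B = (40, 1, −1)   [check: 1·210 − 1·170 = 40]
  170 = 4·40 + 10   → row D = row B − 4·row C = (10, −4, 5)   [check: −4·210 + 5·170 = 10]
  40 = 4·10 + 0   → remainder 0, stop. gcd = 10 (last nonzero row D).
So gcd(170, 210) = 10, with Bézout identity −4·210 + 5·170 = 10. Containment (⊇): the Bézout identity exhibits 10 as an element of (170, 210), giving (10) ⊆ (170, 210). Containment (⊆): since 10 | 170 and 10 | 210 (170 = 10·17, 210 = 10·21), every Z-linear combination of 170 and 210 is divisible by 10, so (170, 210) ⊆ (10). Therefore (170, 210) = (10), d = 10.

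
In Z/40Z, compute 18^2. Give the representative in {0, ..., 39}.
Use repeated squaring. Binary(2) = 10. Walk through the bits of the exponent 2 left-to-right: at each bit after the leading one, square the running value, then multiply by 18 if the bit is 1 (always reducing mod 40):
  bit 1 = 1 (leading): start with 18.
  bit 2 = 0: square 18^2 = 324 ≡ 4 (mod 40).
Final value: 18^2 ≡ 4 (mod 40).

Final answer: 4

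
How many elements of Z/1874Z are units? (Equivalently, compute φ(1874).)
Z/1874Z has φ(1874) = 936 units

An element a ∈ Z/1874Z is a unit iff gcd(a, 1874) = 1, so the number of units is φ(1874). φ is multiplicative, with φ(p^e) = p^e − p^(e−1). Factorise 1874 = 2 · 937. Then
  φ(1874) = (2 − 1) · (937 − 1) = 1 · 936 = 936.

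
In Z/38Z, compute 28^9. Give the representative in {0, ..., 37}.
20

Use repeated squaring. Binary(9) = 1001. Walk through the bits of the exponent 9 left-to-right: at each bit after the leading one, square the running value, then multiply by 28 if the bit is 1 (always reducing mod 38):
  bit 1 = 1 (leading): start with 28.
  bit 2 = 0: square 28^2 = 784 ≡ 24 (mod 38).
  bit 3 = 0: square 24^2 = 576 ≡ 6 (mod 38).
  bit 4 = 1: square 6^2 = 36; bit is 1, so multiply 36·28 = 1008 ≡ 20 (mod 38).
Final value: 28^9 ≡ 20 (mod 38).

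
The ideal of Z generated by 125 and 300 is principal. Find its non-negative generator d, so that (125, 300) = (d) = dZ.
In the PID Z, (a, b) is generated by gcd(a, b). Compute gcd(300, 125) with the extended Euclidean algorithm, tracking rows (r, s, t) with s·300 + t·125 = r:
  row A: (300, 1, 0)   [1·300 + 0·125 = 300]
  row B: (125, 0, 1)   [0·300 + 1·125 = 125]
  300 = 2·125 + 50   → row C = row A − 2·row B = (50, 1, −2)   [check: 1·300 − 2·125 = 50]
  125 = 2·50 + 25   → row D = row B − 2·row C = (25, −2, 5)   [check: −2·300 + 5·125 = 25]
  50 = 2·25 + 0   → remainder 0, stop. gcd = 25 (last nonzero row D).
So gcd(125, 300) = 25, with Bézout identity −2·300 + 5·125 = 25. Containment (⊇): the Bézout identity exhibits 25 as an element of (125, 300), giving (25) ⊆ (125, 300). Containment (⊆): since 25 | 125 and 25 | 300 (125 = 25·5, 300 = 25·12), every Z-linear combination of 125 and 300 is divisible by 25, so (125, 300) ⊆ (25). Therefore (125, 300) = (25), d = 25.

Final answer: (125, 300) = (25); d = 25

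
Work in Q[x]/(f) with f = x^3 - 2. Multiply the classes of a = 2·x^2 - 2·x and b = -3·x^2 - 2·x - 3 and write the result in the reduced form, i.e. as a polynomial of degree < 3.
a · b ≡ -2·x^2 - 6·x + 4 (mod f(x))

First multiply in Q[x] without reducing: a · b = -6·x^4 + 2·x^3 - 2·x^2 + 6·x. Now divide by f(x) = x^3 - 2, eliminating the leading term at each step:
  leading term -6·x^4: subtract (-6·x)·f(x) = -6·x^4 + 12·x, leaving 2·x^3 - 2·x^2 - 6·x
  leading term 2·x^3: subtract (2)·f(x) = 2·x^3 - 4, leaving -2·x^2 - 6·x + 4
The degree is now < 3, so this is the remainder. Hence a · b ≡ -2·x^2 - 6·x + 4 in Q[x]/(f).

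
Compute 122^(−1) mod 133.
Apply the extended Euclidean algorithm to (133, 122), tracking rows (r, s, t) with s·133 + t·122 = r. Each division r_prev = q·r_cur + r_new produces the new row as (previous row) − q·(current row):
  row A: (133, 1, 0)   [1·133 + 0·122 = 133]
  row B: (122, 0, 1)   [0·133 + 1·122 = 122]
  133 = 1·122 + 11   → row C = row A − 1·row B = (11, 1, −1)   [check: 1·133 − 1·122 = 11]
  122 = 11·11 + 1   → row D = row B − 11·row C = (1, −11, 12)   [check: −11·133 + 12·122 = 1]
  11 = 11·1 + 0   → remainder 0, stop. gcd = 1 (last nonzero row D).
The gcd is 1, so 122 is invertible mod 133. The last nonzero row gives −11·133 + 12·122 = 1, so t = 12. So 122^(−1) ≡ 12 (mod 133). Verify: 122 · 12 = 1464 ≡ 1 (mod 133). ✓

Final answer: 122^(−1) ≡ 12 (mod 133)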